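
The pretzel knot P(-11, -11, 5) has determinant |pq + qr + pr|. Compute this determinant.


Step 1: Compute pq + qr + pr.
pq = (-11)*(-11) = 121
qr = (-11)*5 = -55
pr = (-11)*5 = -55
pq + qr + pr = 121 + (-55) + (-55) = 11
Step 2: Take absolute value.
det(P(-11,-11,5)) = |11| = 11

11


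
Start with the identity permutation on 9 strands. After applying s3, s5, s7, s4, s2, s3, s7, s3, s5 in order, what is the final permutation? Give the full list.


Starting with identity [1, 2, 3, 4, 5, 6, 7, 8, 9].
Apply generators in sequence:
  After s3: [1, 2, 4, 3, 5, 6, 7, 8, 9]
  After s5: [1, 2, 4, 3, 6, 5, 7, 8, 9]
  After s7: [1, 2, 4, 3, 6, 5, 8, 7, 9]
  After s4: [1, 2, 4, 6, 3, 5, 8, 7, 9]
  After s2: [1, 4, 2, 6, 3, 5, 8, 7, 9]
  After s3: [1, 4, 6, 2, 3, 5, 8, 7, 9]
  After s7: [1, 4, 6, 2, 3, 5, 7, 8, 9]
  After s3: [1, 4, 2, 6, 3, 5, 7, 8, 9]
  After s5: [1, 4, 2, 6, 5, 3, 7, 8, 9]
Final permutation: [1, 4, 2, 6, 5, 3, 7, 8, 9]

[1, 4, 2, 6, 5, 3, 7, 8, 9]


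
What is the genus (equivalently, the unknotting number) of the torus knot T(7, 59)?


For a torus knot T(p,q), both the unknotting number and genus equal (p-1)(q-1)/2.
= (7-1)(59-1)/2
= 6*58/2
= 348/2 = 174

174


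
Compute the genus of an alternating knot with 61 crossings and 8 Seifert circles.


For alternating knots, g = (c - s + 1)/2.
= (61 - 8 + 1)/2
= 54/2 = 27

27


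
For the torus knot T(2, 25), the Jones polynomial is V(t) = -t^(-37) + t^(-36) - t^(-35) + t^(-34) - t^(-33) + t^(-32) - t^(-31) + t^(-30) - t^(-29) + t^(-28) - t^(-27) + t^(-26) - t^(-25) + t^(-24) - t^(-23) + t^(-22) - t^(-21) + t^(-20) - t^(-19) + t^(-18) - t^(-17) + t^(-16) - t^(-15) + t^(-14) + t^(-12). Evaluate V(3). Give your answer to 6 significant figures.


Substituting t = 3 into V(t) = -t^(-37) + t^(-36) - t^(-35) + t^(-34) - t^(-33) + t^(-32) - t^(-31) + t^(-30) - t^(-29) + t^(-28) - t^(-27) + t^(-26) - t^(-25) + t^(-24) - t^(-23) + t^(-22) - t^(-21) + t^(-20) - t^(-19) + t^(-18) - t^(-17) + t^(-16) - t^(-15) + t^(-14) + t^(-12):
  (-)t^(-37) = -2.22082e-18
  (+)t^(-36) = 6.66246e-18
  (-)t^(-35) = -1.99874e-17
  (+)t^(-34) = 5.99622e-17
  (-)t^(-33) = -1.79887e-16
  (+)t^(-32) = 5.3966e-16
  (-)t^(-31) = -1.61898e-15
  (+)t^(-30) = 4.85694e-15
  (-)t^(-29) = -1.45708e-14
  (+)t^(-28) = 4.37124e-14
  (-)t^(-27) = -1.31137e-13
  (+)t^(-26) = 3.93412e-13
  (-)t^(-25) = -1.18024e-12
  (+)t^(-24) = 3.54071e-12
  (-)t^(-23) = -1.06221e-11
  (+)t^(-22) = 3.18664e-11
  (-)t^(-21) = -9.55991e-11
  (+)t^(-20) = 2.86797e-10
  (-)t^(-19) = -8.60392e-10
  (+)t^(-18) = 2.58117e-09
  (-)t^(-17) = -7.74352e-09
  (+)t^(-16) = 2.32306e-08
  (-)t^(-15) = -6.96917e-08
  (+)t^(-14) = 2.09075e-07
  (+)t^(-12) = 1.88168e-06
Sum = (-2.22082e-18) + (6.66246e-18) + (-1.99874e-17) + (5.99622e-17) + (-1.79887e-16) + (5.3966e-16) + (-1.61898e-15) + (4.85694e-15) + (-1.45708e-14) + (4.37124e-14) + (-1.31137e-13) + (3.93412e-13) + (-1.18024e-12) + (3.54071e-12) + (-1.06221e-11) + (3.18664e-11) + (-9.55991e-11) + (2.86797e-10) + (-8.60392e-10) + (2.58117e-09) + (-7.74352e-09) + (2.32306e-08) + (-6.96917e-08) + (2.09075e-07) + (1.88168e-06)
= 2.038482792e-06
Rounded to 6 significant figures: 2.03848e-06

2.03848e-06


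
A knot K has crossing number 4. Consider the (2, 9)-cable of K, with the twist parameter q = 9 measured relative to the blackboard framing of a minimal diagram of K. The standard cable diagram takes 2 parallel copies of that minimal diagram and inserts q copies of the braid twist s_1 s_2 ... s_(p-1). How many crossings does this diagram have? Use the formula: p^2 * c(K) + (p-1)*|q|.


Step 1: Each of the c(K) crossings of the companion diagram becomes p*p = p^2 crossings among the p parallel strands, and each of the |q| twists s_1 s_2 ... s_(p-1) adds (p-1) crossings.
  Crossings = p^2 * c(K) + (p-1)*|q|
Step 2: = 2^2 * 4 + (2-1)*9
Step 3: = 4*4 + 1*9
Step 4: = 16 + 9 = 25

25


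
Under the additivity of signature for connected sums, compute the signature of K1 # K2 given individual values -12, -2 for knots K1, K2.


The signature is additive under connected sum.
signature(K1 # K2) = (-12) + (-2)
= -14

-14


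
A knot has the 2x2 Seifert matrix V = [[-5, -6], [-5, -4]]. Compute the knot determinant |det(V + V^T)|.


Step 1: Form V + V^T where V = [[-5, -6], [-5, -4]]
  V^T = [[-5, -5], [-6, -4]]
  V + V^T = [[-10, -11], [-11, -8]]
Step 2: det(V + V^T) = (-10)*(-8) - (-11)*(-11)
  = 80 - 121 = -41
Step 3: Knot determinant = |det(V + V^T)| = |-41| = 41

41


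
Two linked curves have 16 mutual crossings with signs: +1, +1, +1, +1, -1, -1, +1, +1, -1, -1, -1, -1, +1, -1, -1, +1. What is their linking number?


Step 1: Count positive crossings: 8
Step 2: Count negative crossings: 8
Step 3: Sum of signs = 8 - 8 = 0
Step 4: Linking number = sum/2 = 0/2 = 0

0


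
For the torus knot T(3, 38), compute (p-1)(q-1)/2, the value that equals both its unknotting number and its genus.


For a torus knot T(p,q), both the unknotting number and genus equal (p-1)(q-1)/2.
= (3-1)(38-1)/2
= 2*37/2
= 74/2 = 37

37


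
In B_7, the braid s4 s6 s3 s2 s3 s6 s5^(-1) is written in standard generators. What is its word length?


The word length counts the number of generators (including inverses).
Listing each generator: s4, s6, s3, s2, s3, s6, s5^(-1)
There are 7 generators in this braid word.

7


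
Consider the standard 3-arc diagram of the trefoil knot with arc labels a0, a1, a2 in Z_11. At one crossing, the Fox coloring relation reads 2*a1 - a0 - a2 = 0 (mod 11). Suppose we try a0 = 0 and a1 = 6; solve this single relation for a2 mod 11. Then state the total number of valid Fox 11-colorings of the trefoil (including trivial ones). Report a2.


Step 1: Apply the given crossing relation 2*a1 - a0 - a2 = 0 (mod 11).
  a2 = 2*a1 - a0 mod 11
  a2 = 2*6 - 0 mod 11
  a2 = 12 - 0 mod 11
  a2 = 12 mod 11 = 1
Step 2: The trefoil has determinant 3.
  Number of Fox p-colorings (p prime) is p^2 if p = 3, else p.
  Since 11 does not divide 3, only trivial (constant) colorings exist.
  (So the trial a0 = 0, a1 = 6 with a0 != a1 does NOT extend to a valid coloring of the whole trefoil: the other two crossing relations require 3*(a1 - a0) = 0 (mod 11), which fails.)
  Total colorings = 11
Step 3: a2 = 1, total Fox 11-colorings = 11

1


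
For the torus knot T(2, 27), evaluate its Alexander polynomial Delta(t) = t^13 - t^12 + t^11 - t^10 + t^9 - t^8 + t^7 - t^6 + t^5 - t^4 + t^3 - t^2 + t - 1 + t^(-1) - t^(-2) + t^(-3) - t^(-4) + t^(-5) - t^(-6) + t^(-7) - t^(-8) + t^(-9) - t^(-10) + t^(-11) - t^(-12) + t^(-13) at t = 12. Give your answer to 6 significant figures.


Substituting t = 12 into Delta(t) = t^13 - t^12 + t^11 - t^10 + t^9 - t^8 + t^7 - t^6 + t^5 - t^4 + t^3 - t^2 + t - 1 + t^(-1) - t^(-2) + t^(-3) - t^(-4) + t^(-5) - t^(-6) + t^(-7) - t^(-8) + t^(-9) - t^(-10) + t^(-11) - t^(-12) + t^(-13):
Term values: (106993205379072) + (-8916100448256) + (743008370688) + (-61917364224) + (5159780352) + (-429981696) + (35831808) + (-2985984) + (248832) + (-20736) + (1728) + (-144) + (12) + (-1) + (0.0833333) + (-0.00694444) + (0.000578704) + (-4.82253e-05) + (4.01878e-06) + (-3.34898e-07) + (2.79082e-08) + (-2.32568e-09) + (1.93807e-10) + (-1.61506e-11) + (1.34588e-12) + (-1.12157e-13) + (9.34639e-15)
Sum = 9.876295881e+13
Rounded to 6 significant figures: 9.8763e+13

9.8763e+13


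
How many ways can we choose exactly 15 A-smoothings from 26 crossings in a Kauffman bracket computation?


We choose which 15 of 26 crossings get A-smoothings.
C(26, 15) = 26! / (15! * 11!)
= 7726160

7726160


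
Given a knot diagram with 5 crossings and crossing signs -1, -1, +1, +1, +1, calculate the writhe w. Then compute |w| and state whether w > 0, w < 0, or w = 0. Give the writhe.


Step 1: Count positive crossings (+1).
Positive crossings: 3
Step 2: Count negative crossings (-1).
Negative crossings: 2
Step 3: Writhe = (positive) - (negative)
w = 3 - 2 = 1
Step 4: |w| = 1, and w is positive

1


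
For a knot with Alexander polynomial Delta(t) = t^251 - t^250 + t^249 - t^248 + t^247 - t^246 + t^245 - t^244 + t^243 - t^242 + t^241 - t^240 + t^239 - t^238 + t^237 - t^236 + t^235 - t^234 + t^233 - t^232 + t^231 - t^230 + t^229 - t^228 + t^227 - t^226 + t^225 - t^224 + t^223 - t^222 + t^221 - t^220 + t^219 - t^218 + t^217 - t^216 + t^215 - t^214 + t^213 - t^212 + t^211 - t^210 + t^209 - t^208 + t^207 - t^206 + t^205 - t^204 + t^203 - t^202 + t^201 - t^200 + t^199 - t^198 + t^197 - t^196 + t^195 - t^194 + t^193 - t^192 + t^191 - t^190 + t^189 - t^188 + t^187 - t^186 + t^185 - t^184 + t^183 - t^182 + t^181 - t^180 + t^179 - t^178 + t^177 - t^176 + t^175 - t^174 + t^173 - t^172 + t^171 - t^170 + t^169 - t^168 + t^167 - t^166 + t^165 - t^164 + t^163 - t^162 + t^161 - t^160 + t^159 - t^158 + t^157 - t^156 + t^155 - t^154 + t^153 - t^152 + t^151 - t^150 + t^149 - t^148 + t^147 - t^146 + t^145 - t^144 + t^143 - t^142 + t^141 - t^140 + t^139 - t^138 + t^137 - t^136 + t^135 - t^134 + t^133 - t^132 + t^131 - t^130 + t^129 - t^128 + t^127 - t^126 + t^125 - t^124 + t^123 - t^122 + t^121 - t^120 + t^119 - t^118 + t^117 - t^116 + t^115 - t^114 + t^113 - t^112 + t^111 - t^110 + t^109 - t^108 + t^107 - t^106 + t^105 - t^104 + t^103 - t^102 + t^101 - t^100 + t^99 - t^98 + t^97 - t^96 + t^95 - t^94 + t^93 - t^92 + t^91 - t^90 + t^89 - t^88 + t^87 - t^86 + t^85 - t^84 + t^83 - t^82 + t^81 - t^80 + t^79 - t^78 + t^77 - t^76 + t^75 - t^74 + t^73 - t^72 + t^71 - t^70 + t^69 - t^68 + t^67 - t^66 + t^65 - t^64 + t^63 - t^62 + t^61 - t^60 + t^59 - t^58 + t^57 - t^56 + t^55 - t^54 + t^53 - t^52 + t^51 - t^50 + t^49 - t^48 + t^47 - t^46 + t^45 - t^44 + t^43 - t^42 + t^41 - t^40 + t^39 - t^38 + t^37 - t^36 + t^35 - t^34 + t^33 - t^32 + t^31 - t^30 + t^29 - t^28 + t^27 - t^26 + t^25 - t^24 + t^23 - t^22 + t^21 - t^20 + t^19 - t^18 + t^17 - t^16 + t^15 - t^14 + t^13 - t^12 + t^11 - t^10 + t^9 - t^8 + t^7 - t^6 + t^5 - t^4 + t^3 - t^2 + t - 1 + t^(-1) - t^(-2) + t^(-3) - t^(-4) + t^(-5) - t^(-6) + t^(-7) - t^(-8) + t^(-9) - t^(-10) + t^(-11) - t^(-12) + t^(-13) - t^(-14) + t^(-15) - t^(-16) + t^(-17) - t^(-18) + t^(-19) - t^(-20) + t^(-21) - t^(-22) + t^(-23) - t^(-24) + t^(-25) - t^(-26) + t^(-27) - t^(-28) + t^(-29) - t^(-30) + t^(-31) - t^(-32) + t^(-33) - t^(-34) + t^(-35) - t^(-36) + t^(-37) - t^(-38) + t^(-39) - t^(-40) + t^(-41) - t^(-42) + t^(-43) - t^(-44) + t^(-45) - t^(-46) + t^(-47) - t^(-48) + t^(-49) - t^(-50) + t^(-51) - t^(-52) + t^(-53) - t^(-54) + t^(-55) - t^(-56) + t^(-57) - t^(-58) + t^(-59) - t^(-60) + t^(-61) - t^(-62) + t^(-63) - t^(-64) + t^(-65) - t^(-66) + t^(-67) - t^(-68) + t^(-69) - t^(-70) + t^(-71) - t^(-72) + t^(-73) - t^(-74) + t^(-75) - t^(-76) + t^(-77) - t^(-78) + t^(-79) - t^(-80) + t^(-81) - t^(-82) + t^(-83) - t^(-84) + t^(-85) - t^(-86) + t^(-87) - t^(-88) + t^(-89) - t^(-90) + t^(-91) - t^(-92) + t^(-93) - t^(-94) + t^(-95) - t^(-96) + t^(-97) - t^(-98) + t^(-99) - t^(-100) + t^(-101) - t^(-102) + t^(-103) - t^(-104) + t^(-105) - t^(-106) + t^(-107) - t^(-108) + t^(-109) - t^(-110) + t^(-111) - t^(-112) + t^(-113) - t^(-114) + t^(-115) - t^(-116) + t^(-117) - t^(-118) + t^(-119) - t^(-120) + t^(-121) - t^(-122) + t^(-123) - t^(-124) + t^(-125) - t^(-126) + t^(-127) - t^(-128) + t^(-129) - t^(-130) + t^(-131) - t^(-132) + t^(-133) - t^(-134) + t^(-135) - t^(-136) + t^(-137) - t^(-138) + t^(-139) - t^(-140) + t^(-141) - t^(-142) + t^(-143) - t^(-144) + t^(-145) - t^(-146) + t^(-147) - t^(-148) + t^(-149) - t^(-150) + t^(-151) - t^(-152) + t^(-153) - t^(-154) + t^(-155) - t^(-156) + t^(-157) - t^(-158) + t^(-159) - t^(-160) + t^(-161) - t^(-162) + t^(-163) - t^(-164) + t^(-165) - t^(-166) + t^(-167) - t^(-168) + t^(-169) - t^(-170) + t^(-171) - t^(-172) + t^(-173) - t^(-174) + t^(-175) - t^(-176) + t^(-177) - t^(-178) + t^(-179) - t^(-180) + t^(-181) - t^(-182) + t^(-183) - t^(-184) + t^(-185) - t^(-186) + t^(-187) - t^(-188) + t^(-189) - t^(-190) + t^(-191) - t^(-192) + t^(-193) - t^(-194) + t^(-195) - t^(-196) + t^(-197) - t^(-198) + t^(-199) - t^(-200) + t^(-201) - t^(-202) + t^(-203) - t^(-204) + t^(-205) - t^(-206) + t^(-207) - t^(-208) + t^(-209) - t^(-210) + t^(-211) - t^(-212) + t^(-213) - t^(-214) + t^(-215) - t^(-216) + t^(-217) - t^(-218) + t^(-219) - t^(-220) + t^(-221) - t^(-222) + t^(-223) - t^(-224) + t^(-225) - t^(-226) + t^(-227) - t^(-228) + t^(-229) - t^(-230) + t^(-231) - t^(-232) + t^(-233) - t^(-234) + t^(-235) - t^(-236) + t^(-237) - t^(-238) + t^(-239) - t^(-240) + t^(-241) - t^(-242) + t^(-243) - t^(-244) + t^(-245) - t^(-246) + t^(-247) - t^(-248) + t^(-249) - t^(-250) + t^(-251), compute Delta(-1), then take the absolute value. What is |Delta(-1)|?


Step 1: The polynomial has 503 terms with alternating signs, exponents from 251 down to -251.
Step 2: Substitute t = -1. The i-th term has coefficient (-1)^i and exponent (m-i),
  so its value is (-1)^i * (-1)^(m-i) = (-1)^m = -1 for every i.
Step 3: All 503 terms equal -1, so Delta(-1) = 503 * (-1) = -503
Step 4: |Delta(-1)| = 503

503


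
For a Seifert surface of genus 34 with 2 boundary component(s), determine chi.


chi = 2 - 2g - b
= 2 - 2*34 - 2
= 2 - 68 - 2 = -68

-68


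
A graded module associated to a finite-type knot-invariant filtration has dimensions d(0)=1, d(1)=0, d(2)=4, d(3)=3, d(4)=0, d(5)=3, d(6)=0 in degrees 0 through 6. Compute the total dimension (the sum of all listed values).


Total dimension = d(0) + d(1) + ... + d(6)
= 1 + 0 + 4 + 3 + 0 + 3 + 0
= 11

11


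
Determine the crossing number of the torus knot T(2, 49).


For a torus knot T(p, q) with gcd(p,q)=1,
the crossing number is min(p*(q-1), q*(p-1)).
p*(q-1) = 2*48 = 96
q*(p-1) = 49*1 = 49
min(96, 49) = 49

49


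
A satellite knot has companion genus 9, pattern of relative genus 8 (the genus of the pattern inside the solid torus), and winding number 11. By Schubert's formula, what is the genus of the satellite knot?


Schubert: g(satellite) = g_rel(pattern) + |winding| * g(companion),
where g_rel(pattern) is the genus of the pattern relative to the solid torus.
= 8 + 11 * 9
= 8 + 99 = 107

107


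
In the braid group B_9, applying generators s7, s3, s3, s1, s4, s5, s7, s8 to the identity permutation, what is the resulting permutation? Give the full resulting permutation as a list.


Starting with identity [1, 2, 3, 4, 5, 6, 7, 8, 9].
Apply generators in sequence:
  After s7: [1, 2, 3, 4, 5, 6, 8, 7, 9]
  After s3: [1, 2, 4, 3, 5, 6, 8, 7, 9]
  After s3: [1, 2, 3, 4, 5, 6, 8, 7, 9]
  After s1: [2, 1, 3, 4, 5, 6, 8, 7, 9]
  After s4: [2, 1, 3, 5, 4, 6, 8, 7, 9]
  After s5: [2, 1, 3, 5, 6, 4, 8, 7, 9]
  After s7: [2, 1, 3, 5, 6, 4, 7, 8, 9]
  After s8: [2, 1, 3, 5, 6, 4, 7, 9, 8]
Final permutation: [2, 1, 3, 5, 6, 4, 7, 9, 8]

[2, 1, 3, 5, 6, 4, 7, 9, 8]


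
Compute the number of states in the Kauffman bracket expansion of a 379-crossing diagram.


Each crossing contributes 2 choices (A-smoothing or B-smoothing).
Total states = 2^379 = 1231312693637327475383720003129487931408741852202045208373384168882678805359287831606695820465153613775207124697088

1231312693637327475383720003129487931408741852202045208373384168882678805359287831606695820465153613775207124697088


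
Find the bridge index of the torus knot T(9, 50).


The bridge number of T(p,q) is min(p,q).
min(9, 50) = 9

9


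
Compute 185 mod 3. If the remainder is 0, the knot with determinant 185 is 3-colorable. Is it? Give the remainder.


Step 1: A knot is p-colorable if and only if p divides its determinant.
Step 2: Compute 185 mod 3.
185 = 61 * 3 + 2
Step 3: 185 mod 3 = 2
Step 4: The knot is 3-colorable: no

2


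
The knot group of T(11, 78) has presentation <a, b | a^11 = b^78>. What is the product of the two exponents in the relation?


The relation is a^11 = b^78.
Product of exponents = 11 * 78
= 858

858


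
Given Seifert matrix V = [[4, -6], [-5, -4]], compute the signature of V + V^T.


Step 1: V + V^T = [[8, -11], [-11, -8]]
Step 2: trace = 0, det = -185
Step 3: Discriminant = 0^2 - 4*(-185) = 740
Step 4: Eigenvalues: 13.6015, -13.6015
Step 5: Signature = (# positive eigenvalues) - (# negative eigenvalues) = 0

0


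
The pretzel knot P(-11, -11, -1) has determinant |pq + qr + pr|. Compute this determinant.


Step 1: Compute pq + qr + pr.
pq = (-11)*(-11) = 121
qr = (-11)*(-1) = 11
pr = (-11)*(-1) = 11
pq + qr + pr = 121 + 11 + 11 = 143
Step 2: Take absolute value.
det(P(-11,-11,-1)) = |143| = 143

143


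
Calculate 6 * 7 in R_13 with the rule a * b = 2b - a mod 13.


6 * 7 = 2*7 - 6 mod 13
= 14 - 6 mod 13
= 8 mod 13 = 8

8


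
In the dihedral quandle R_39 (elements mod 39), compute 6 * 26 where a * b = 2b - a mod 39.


6 * 26 = 2*26 - 6 mod 39
= 52 - 6 mod 39
= 46 mod 39 = 7

7


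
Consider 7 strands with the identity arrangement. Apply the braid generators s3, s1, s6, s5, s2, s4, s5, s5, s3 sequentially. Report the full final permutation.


Starting with identity [1, 2, 3, 4, 5, 6, 7].
Apply generators in sequence:
  After s3: [1, 2, 4, 3, 5, 6, 7]
  After s1: [2, 1, 4, 3, 5, 6, 7]
  After s6: [2, 1, 4, 3, 5, 7, 6]
  After s5: [2, 1, 4, 3, 7, 5, 6]
  After s2: [2, 4, 1, 3, 7, 5, 6]
  After s4: [2, 4, 1, 7, 3, 5, 6]
  After s5: [2, 4, 1, 7, 5, 3, 6]
  After s5: [2, 4, 1, 7, 3, 5, 6]
  After s3: [2, 4, 7, 1, 3, 5, 6]
Final permutation: [2, 4, 7, 1, 3, 5, 6]

[2, 4, 7, 1, 3, 5, 6]


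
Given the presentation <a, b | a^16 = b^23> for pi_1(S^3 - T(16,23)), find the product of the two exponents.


The relation is a^16 = b^23.
Product of exponents = 16 * 23
= 368

368


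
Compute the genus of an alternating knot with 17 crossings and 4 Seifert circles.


For alternating knots, g = (c - s + 1)/2.
= (17 - 4 + 1)/2
= 14/2 = 7

7


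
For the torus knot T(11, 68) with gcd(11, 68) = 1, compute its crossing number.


For a torus knot T(p, q) with gcd(p,q)=1,
the crossing number is min(p*(q-1), q*(p-1)).
p*(q-1) = 11*67 = 737
q*(p-1) = 68*10 = 680
min(737, 680) = 680

680


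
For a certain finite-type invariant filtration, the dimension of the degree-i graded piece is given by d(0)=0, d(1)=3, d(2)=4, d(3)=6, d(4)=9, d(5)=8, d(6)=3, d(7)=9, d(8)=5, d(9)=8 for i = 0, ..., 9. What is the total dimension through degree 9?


Total dimension = d(0) + d(1) + ... + d(9)
= 0 + 3 + 4 + 6 + 9 + 8 + 3 + 9 + 5 + 8
= 55

55


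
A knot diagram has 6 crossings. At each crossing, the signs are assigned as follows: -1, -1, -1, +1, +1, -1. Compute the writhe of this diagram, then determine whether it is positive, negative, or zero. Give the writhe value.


Step 1: Count positive crossings (+1).
Positive crossings: 2
Step 2: Count negative crossings (-1).
Negative crossings: 4
Step 3: Writhe = (positive) - (negative)
w = 2 - 4 = -2
Step 4: |w| = 2, and w is negative

-2


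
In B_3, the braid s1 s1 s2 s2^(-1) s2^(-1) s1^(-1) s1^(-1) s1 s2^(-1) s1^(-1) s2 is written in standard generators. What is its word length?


The word length counts the number of generators (including inverses).
Listing each generator: s1, s1, s2, s2^(-1), s2^(-1), s1^(-1), s1^(-1), s1, s2^(-1), s1^(-1), s2
There are 11 generators in this braid word.

11


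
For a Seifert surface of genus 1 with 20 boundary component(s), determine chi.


chi = 2 - 2g - b
= 2 - 2*1 - 20
= 2 - 2 - 20 = -20

-20


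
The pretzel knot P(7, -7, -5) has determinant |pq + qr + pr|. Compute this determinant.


Step 1: Compute pq + qr + pr.
pq = 7*(-7) = -49
qr = (-7)*(-5) = 35
pr = 7*(-5) = -35
pq + qr + pr = -49 + 35 + (-35) = -49
Step 2: Take absolute value.
det(P(7,-7,-5)) = |-49| = 49

49


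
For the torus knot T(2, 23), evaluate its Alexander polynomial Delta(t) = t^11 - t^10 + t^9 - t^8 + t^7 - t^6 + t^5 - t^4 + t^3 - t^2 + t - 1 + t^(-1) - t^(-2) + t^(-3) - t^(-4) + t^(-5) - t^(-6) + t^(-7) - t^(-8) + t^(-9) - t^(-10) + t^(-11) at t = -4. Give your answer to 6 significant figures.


Substituting t = -4 into Delta(t) = t^11 - t^10 + t^9 - t^8 + t^7 - t^6 + t^5 - t^4 + t^3 - t^2 + t - 1 + t^(-1) - t^(-2) + t^(-3) - t^(-4) + t^(-5) - t^(-6) + t^(-7) - t^(-8) + t^(-9) - t^(-10) + t^(-11):
Term values: (-4194304) + (-1048576) + (-262144) + (-65536) + (-16384) + (-4096) + (-1024) + (-256) + (-64) + (-16) + (-4) + (-1) + (-0.25) + (-0.0625) + (-0.015625) + (-0.00390625) + (-0.000976562) + (-0.000244141) + (-6.10352e-05) + (-1.52588e-05) + (-3.8147e-06) + (-9.53674e-07) + (-2.38419e-07)
Sum = -5592405.333
Rounded to 6 significant figures: -5.59241e+06

-5.59241e+06


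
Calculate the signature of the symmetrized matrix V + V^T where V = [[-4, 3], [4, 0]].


Step 1: V + V^T = [[-8, 7], [7, 0]]
Step 2: trace = -8, det = -49
Step 3: Discriminant = (-8)^2 - 4*(-49) = 260
Step 4: Eigenvalues: 4.06226, -12.0623
Step 5: Signature = (# positive eigenvalues) - (# negative eigenvalues) = 0

0


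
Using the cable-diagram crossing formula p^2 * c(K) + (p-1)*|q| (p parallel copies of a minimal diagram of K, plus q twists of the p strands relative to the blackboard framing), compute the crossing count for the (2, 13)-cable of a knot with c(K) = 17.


Step 1: Each of the c(K) crossings of the companion diagram becomes p*p = p^2 crossings among the p parallel strands, and each of the |q| twists s_1 s_2 ... s_(p-1) adds (p-1) crossings.
  Crossings = p^2 * c(K) + (p-1)*|q|
Step 2: = 2^2 * 17 + (2-1)*13
Step 3: = 4*17 + 1*13
Step 4: = 68 + 13 = 81

81


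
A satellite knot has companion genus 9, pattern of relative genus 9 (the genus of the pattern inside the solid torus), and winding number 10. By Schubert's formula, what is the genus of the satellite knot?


Schubert: g(satellite) = g_rel(pattern) + |winding| * g(companion),
where g_rel(pattern) is the genus of the pattern relative to the solid torus.
= 9 + 10 * 9
= 9 + 90 = 99

99


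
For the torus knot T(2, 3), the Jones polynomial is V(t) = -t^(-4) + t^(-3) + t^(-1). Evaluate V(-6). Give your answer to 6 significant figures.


Substituting t = -6 into V(t) = -t^(-4) + t^(-3) + t^(-1):
  (-)t^(-4) = -0.000771605
  (+)t^(-3) = -0.00462963
  (+)t^(-1) = -0.166667
Sum = (-0.000771605) + (-0.00462963) + (-0.166667)
= -0.1720679012
Rounded to 6 significant figures: -0.172068

-0.172068


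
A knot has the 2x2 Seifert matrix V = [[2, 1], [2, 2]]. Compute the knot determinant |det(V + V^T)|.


Step 1: Form V + V^T where V = [[2, 1], [2, 2]]
  V^T = [[2, 2], [1, 2]]
  V + V^T = [[4, 3], [3, 4]]
Step 2: det(V + V^T) = 4*4 - 3*3
  = 16 - 9 = 7
Step 3: Knot determinant = |det(V + V^T)| = |7| = 7

7


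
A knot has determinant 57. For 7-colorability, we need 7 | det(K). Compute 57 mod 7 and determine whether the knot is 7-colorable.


Step 1: A knot is p-colorable if and only if p divides its determinant.
Step 2: Compute 57 mod 7.
57 = 8 * 7 + 1
Step 3: 57 mod 7 = 1
Step 4: The knot is 7-colorable: no

1


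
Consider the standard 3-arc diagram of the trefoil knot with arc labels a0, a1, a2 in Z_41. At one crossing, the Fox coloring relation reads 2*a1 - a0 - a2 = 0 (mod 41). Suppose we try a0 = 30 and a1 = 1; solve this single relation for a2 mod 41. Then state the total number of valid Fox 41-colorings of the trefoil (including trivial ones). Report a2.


Step 1: Apply the given crossing relation 2*a1 - a0 - a2 = 0 (mod 41).
  a2 = 2*a1 - a0 mod 41
  a2 = 2*1 - 30 mod 41
  a2 = 2 - 30 mod 41
  a2 = -28 mod 41 = 13
Step 2: The trefoil has determinant 3.
  Number of Fox p-colorings (p prime) is p^2 if p = 3, else p.
  Since 41 does not divide 3, only trivial (constant) colorings exist.
  (So the trial a0 = 30, a1 = 1 with a0 != a1 does NOT extend to a valid coloring of the whole trefoil: the other two crossing relations require 3*(a1 - a0) = 0 (mod 41), which fails.)
  Total colorings = 41
Step 3: a2 = 13, total Fox 41-colorings = 41

13


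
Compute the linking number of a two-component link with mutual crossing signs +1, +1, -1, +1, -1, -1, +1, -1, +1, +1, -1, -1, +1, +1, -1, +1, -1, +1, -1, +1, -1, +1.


Step 1: Count positive crossings: 12
Step 2: Count negative crossings: 10
Step 3: Sum of signs = 12 - 10 = 2
Step 4: Linking number = sum/2 = 2/2 = 1

1


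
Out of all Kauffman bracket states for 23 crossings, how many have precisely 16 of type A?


We choose which 16 of 23 crossings get A-smoothings.
C(23, 16) = 23! / (16! * 7!)
= 245157

245157


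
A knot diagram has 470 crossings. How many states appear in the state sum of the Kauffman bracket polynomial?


Each crossing contributes 2 choices (A-smoothing or B-smoothing).
Total states = 2^470 = 3048582568667961163458591044719888970457615373696260889510895468384152088691177363398736428772941378085768487423248655171335913749304966119424

3048582568667961163458591044719888970457615373696260889510895468384152088691177363398736428772941378085768487423248655171335913749304966119424


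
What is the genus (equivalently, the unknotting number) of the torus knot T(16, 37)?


For a torus knot T(p,q), both the unknotting number and genus equal (p-1)(q-1)/2.
= (16-1)(37-1)/2
= 15*36/2
= 540/2 = 270

270


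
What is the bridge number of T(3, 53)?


The bridge number of T(p,q) is min(p,q).
min(3, 53) = 3

3


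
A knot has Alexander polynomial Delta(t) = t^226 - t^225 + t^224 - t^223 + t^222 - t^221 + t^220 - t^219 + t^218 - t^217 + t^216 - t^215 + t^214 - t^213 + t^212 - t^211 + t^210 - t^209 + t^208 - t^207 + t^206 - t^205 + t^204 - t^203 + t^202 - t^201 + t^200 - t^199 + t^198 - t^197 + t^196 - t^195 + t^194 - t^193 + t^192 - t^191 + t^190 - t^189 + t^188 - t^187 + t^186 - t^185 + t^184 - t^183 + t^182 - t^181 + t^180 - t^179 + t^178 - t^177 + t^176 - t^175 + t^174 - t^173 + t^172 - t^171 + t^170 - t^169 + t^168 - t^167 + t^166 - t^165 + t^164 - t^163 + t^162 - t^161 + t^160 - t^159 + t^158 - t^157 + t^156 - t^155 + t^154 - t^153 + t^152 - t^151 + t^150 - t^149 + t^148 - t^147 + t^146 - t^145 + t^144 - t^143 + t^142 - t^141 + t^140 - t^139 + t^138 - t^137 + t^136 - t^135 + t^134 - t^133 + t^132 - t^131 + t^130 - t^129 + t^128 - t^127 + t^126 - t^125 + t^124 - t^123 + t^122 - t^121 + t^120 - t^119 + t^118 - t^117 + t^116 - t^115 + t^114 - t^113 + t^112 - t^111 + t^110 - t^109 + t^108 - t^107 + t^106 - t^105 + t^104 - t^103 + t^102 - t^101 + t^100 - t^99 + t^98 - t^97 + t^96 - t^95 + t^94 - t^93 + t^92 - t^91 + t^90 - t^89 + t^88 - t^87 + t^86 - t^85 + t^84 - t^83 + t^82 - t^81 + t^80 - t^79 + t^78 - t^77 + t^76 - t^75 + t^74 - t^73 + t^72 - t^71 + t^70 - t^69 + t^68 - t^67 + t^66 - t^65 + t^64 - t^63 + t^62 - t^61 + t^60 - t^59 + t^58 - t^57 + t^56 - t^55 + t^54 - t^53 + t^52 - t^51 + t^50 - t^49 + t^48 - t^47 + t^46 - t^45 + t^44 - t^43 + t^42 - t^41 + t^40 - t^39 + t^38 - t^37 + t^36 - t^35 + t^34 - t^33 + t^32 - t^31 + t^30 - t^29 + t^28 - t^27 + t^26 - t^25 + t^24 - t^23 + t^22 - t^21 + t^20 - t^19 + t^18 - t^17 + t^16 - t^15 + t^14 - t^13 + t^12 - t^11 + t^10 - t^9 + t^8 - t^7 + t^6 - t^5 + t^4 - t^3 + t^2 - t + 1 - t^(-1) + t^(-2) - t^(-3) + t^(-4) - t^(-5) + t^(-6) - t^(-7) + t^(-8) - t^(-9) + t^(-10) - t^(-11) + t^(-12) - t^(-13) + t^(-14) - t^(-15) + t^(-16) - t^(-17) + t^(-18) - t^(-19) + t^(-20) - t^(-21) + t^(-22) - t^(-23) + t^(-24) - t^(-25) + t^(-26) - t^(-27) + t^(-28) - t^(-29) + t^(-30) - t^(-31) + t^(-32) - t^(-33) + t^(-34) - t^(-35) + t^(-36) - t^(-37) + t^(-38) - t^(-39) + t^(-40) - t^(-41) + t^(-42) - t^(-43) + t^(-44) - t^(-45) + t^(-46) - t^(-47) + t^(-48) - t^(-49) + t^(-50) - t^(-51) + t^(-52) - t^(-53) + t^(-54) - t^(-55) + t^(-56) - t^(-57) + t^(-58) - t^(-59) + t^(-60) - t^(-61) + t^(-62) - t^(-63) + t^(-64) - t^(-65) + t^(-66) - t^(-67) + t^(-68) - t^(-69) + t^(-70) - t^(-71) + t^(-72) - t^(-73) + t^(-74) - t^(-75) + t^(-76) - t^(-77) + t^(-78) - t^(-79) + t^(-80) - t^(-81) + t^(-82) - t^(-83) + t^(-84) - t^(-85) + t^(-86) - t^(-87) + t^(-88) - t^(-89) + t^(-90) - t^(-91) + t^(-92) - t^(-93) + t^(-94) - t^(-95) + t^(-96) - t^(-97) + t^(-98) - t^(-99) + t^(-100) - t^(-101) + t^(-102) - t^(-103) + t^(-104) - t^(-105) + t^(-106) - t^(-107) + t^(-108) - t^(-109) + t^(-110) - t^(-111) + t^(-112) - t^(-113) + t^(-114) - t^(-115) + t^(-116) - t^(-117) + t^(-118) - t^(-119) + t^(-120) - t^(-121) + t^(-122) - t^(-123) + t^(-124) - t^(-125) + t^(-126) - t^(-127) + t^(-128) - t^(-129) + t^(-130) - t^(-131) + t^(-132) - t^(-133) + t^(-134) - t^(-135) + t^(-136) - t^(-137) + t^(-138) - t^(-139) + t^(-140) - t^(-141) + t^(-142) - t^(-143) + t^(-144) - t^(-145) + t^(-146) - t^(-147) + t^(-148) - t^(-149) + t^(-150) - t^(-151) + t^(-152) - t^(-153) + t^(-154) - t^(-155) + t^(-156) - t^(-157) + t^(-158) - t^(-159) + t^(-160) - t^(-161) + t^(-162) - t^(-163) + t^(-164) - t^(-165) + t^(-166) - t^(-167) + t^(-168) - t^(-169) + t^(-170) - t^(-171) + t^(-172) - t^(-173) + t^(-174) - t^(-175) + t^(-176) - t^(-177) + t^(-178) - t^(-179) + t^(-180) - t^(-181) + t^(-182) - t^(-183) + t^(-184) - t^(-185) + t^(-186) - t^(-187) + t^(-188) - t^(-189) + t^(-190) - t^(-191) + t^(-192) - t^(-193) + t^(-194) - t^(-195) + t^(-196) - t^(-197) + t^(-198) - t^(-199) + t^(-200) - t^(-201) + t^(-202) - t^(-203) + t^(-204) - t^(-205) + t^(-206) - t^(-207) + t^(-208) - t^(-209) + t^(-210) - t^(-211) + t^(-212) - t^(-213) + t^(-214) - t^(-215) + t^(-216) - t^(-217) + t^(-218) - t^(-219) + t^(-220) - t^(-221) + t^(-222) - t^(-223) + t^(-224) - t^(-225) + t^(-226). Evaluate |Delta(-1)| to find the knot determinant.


Step 1: The polynomial has 453 terms with alternating signs, exponents from 226 down to -226.
Step 2: Substitute t = -1. The i-th term has coefficient (-1)^i and exponent (m-i),
  so its value is (-1)^i * (-1)^(m-i) = (-1)^m = 1 for every i.
Step 3: All 453 terms equal 1, so Delta(-1) = 453 * (1) = 453
Step 4: |Delta(-1)| = 453

453


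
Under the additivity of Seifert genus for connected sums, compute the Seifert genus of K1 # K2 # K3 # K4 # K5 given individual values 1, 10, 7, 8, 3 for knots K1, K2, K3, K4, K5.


The Seifert genus is additive under connected sum.
Seifert genus(K1 # K2 # K3 # K4 # K5) = (1) + (10) + (7) + (8) + (3)
= 29

29


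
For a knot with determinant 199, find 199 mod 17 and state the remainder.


Step 1: A knot is p-colorable if and only if p divides its determinant.
Step 2: Compute 199 mod 17.
199 = 11 * 17 + 12
Step 3: 199 mod 17 = 12
Step 4: The knot is 17-colorable: no

12


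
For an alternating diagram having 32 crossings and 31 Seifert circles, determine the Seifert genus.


For alternating knots, g = (c - s + 1)/2.
= (32 - 31 + 1)/2
= 2/2 = 1

1


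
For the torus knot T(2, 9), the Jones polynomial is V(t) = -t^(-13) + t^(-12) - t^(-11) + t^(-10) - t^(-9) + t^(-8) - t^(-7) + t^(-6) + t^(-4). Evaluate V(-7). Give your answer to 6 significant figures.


Substituting t = -7 into V(t) = -t^(-13) + t^(-12) - t^(-11) + t^(-10) - t^(-9) + t^(-8) - t^(-7) + t^(-6) + t^(-4):
  (-)t^(-13) = 1.03211e-11
  (+)t^(-12) = 7.22476e-11
  (-)t^(-11) = 5.05733e-10
  (+)t^(-10) = 3.54013e-09
  (-)t^(-9) = 2.47809e-08
  (+)t^(-8) = 1.73467e-07
  (-)t^(-7) = 1.21427e-06
  (+)t^(-6) = 8.49986e-06
  (+)t^(-4) = 0.000416493
Sum = (1.03211e-11) + (7.22476e-11) + (5.05733e-10) + (3.54013e-09) + (2.47809e-08) + (1.73467e-07) + (1.21427e-06) + (8.49986e-06) + (0.000416493)
= 0.0004264096292
Rounded to 6 significant figures: 0.00042641

0.00042641


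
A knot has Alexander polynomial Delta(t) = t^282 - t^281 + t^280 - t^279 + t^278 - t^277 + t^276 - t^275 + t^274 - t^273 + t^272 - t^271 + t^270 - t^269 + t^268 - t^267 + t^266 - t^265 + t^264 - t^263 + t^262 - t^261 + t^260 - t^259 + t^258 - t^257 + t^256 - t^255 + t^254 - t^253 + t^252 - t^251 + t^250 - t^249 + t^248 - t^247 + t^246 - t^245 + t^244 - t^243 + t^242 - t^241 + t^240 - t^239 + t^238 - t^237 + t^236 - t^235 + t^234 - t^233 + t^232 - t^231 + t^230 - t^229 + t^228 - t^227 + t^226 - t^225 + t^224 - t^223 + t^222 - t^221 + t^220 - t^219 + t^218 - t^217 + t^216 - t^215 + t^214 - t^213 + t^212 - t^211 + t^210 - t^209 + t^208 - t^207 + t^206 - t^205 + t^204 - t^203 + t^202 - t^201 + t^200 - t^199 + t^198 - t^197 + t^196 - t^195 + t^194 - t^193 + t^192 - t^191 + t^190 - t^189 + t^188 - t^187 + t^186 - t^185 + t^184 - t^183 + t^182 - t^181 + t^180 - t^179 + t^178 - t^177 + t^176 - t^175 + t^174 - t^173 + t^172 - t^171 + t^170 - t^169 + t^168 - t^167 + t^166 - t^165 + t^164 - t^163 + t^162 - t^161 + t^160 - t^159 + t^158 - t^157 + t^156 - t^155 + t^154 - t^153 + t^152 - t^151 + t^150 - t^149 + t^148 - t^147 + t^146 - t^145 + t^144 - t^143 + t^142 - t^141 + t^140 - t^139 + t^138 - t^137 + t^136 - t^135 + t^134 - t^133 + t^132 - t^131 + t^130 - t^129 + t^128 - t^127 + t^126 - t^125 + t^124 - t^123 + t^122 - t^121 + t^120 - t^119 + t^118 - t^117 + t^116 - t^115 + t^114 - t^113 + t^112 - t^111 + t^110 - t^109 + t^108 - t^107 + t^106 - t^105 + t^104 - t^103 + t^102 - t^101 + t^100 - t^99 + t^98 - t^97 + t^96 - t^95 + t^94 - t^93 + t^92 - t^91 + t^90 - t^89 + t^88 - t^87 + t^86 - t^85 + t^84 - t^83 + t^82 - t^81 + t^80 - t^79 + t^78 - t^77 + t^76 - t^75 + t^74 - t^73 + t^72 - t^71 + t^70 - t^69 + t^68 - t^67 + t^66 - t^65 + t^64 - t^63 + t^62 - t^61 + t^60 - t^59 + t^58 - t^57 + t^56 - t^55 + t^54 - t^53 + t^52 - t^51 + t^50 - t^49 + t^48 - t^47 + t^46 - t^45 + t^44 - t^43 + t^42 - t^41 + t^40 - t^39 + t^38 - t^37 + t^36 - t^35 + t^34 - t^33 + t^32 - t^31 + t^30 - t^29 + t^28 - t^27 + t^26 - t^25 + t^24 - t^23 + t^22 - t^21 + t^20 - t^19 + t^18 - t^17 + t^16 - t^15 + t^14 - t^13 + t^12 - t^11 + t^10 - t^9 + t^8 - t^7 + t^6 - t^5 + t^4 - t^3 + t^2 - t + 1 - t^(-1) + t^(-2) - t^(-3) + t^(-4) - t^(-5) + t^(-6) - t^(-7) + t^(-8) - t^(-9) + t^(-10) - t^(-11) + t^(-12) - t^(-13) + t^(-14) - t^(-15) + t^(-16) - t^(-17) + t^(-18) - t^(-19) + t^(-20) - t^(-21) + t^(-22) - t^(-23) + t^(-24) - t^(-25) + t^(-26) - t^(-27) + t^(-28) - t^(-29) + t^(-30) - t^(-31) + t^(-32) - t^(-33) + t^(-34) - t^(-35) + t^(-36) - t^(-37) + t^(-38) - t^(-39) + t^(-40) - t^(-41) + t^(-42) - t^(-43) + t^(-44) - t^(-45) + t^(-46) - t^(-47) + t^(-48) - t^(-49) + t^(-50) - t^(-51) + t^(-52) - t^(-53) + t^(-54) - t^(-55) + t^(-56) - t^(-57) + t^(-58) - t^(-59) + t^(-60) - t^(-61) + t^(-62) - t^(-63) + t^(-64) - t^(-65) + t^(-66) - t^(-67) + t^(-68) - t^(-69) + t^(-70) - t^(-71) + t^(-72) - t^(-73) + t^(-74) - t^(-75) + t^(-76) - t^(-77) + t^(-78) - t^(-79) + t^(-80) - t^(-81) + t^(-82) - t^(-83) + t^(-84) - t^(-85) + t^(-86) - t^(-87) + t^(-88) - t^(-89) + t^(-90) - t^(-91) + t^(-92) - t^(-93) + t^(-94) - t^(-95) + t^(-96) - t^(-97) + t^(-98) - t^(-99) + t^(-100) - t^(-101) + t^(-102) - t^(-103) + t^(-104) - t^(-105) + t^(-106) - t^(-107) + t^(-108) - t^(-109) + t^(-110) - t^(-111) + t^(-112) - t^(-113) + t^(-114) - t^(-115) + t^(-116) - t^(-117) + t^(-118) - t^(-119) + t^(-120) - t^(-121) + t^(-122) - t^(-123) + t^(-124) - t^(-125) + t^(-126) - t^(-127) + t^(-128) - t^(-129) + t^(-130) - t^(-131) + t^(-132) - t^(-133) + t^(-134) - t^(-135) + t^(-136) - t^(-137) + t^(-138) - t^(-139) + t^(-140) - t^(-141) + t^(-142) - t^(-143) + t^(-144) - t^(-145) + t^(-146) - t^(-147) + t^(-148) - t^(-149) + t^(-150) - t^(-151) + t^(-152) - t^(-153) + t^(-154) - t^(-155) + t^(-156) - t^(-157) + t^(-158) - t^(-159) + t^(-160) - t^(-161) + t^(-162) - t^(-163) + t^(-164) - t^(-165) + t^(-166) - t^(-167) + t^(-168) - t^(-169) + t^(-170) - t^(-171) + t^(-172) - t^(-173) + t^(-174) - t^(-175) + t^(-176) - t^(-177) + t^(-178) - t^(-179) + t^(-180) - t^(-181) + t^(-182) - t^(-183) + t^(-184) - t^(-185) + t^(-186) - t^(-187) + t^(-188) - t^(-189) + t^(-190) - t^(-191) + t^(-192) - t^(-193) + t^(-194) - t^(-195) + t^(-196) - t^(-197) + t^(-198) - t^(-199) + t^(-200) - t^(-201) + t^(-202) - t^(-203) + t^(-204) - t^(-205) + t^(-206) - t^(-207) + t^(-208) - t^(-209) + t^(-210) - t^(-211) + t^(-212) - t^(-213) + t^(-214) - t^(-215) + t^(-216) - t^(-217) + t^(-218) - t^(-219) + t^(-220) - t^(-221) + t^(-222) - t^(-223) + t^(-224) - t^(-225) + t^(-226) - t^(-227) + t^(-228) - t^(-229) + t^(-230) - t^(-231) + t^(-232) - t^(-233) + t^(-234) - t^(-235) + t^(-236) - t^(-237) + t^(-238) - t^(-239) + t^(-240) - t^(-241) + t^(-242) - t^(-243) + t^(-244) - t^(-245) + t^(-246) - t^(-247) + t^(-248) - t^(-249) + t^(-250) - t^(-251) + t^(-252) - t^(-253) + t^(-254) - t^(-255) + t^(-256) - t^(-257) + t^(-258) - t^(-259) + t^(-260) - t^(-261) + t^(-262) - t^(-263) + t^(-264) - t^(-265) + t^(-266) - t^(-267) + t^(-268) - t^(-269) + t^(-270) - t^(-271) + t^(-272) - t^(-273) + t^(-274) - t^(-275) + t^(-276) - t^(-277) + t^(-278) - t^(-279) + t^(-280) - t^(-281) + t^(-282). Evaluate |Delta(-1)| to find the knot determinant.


Step 1: The polynomial has 565 terms with alternating signs, exponents from 282 down to -282.
Step 2: Substitute t = -1. The i-th term has coefficient (-1)^i and exponent (m-i),
  so its value is (-1)^i * (-1)^(m-i) = (-1)^m = 1 for every i.
Step 3: All 565 terms equal 1, so Delta(-1) = 565 * (1) = 565
Step 4: |Delta(-1)| = 565

565


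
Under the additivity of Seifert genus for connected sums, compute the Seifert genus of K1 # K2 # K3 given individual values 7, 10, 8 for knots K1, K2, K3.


The Seifert genus is additive under connected sum.
Seifert genus(K1 # K2 # K3) = (7) + (10) + (8)
= 25

25


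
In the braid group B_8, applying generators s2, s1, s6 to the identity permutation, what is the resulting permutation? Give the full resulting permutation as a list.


Starting with identity [1, 2, 3, 4, 5, 6, 7, 8].
Apply generators in sequence:
  After s2: [1, 3, 2, 4, 5, 6, 7, 8]
  After s1: [3, 1, 2, 4, 5, 6, 7, 8]
  After s6: [3, 1, 2, 4, 5, 7, 6, 8]
Final permutation: [3, 1, 2, 4, 5, 7, 6, 8]

[3, 1, 2, 4, 5, 7, 6, 8]


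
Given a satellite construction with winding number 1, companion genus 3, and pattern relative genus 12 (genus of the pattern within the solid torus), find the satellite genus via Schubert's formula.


Schubert: g(satellite) = g_rel(pattern) + |winding| * g(companion),
where g_rel(pattern) is the genus of the pattern relative to the solid torus.
= 12 + 1 * 3
= 12 + 3 = 15

15


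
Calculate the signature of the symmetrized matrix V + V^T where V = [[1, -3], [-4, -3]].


Step 1: V + V^T = [[2, -7], [-7, -6]]
Step 2: trace = -4, det = -61
Step 3: Discriminant = (-4)^2 - 4*(-61) = 260
Step 4: Eigenvalues: 6.06226, -10.0623
Step 5: Signature = (# positive eigenvalues) - (# negative eigenvalues) = 0

0


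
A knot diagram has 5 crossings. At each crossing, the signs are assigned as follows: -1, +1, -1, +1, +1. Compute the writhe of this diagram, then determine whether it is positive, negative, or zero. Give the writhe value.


Step 1: Count positive crossings (+1).
Positive crossings: 3
Step 2: Count negative crossings (-1).
Negative crossings: 2
Step 3: Writhe = (positive) - (negative)
w = 3 - 2 = 1
Step 4: |w| = 1, and w is positive

1


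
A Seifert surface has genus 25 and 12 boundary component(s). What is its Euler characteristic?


chi = 2 - 2g - b
= 2 - 2*25 - 12
= 2 - 50 - 12 = -60

-60


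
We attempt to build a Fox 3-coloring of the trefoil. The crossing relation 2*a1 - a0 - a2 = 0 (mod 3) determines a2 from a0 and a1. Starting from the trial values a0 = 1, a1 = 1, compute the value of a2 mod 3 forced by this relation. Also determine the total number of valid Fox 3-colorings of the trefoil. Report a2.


Step 1: Apply the given crossing relation 2*a1 - a0 - a2 = 0 (mod 3).
  a2 = 2*a1 - a0 mod 3
  a2 = 2*1 - 1 mod 3
  a2 = 2 - 1 mod 3
  a2 = 1 mod 3 = 1
Step 2: The trefoil has determinant 3.
  Number of Fox p-colorings (p prime) is p^2 if p = 3, else p.
  Since p = 3 divides det = 3, the trefoil is 3-colorable.
  (Indeed for p = 3 any choice of a0, a1 extends to a valid coloring; the trial (a0, a1, a2) = (1, 1, 1) satisfies all three crossing relations.)
  Total colorings = 3^2 = 9
Step 3: a2 = 1, total Fox 3-colorings = 9

1


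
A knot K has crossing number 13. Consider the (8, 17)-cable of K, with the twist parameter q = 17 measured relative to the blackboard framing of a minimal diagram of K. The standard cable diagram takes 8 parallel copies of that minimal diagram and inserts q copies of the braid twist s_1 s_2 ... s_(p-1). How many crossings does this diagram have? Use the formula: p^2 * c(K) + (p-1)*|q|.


Step 1: Each of the c(K) crossings of the companion diagram becomes p*p = p^2 crossings among the p parallel strands, and each of the |q| twists s_1 s_2 ... s_(p-1) adds (p-1) crossings.
  Crossings = p^2 * c(K) + (p-1)*|q|
Step 2: = 8^2 * 13 + (8-1)*17
Step 3: = 64*13 + 7*17
Step 4: = 832 + 119 = 951

951


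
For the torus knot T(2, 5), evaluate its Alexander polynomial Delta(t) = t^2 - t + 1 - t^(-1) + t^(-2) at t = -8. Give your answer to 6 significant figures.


Substituting t = -8 into Delta(t) = t^2 - t + 1 - t^(-1) + t^(-2):
Term values: (64) + (8) + (1) + (0.125) + (0.015625)
Sum = 73.140625
Rounded to 6 significant figures: 73.1406

73.1406
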